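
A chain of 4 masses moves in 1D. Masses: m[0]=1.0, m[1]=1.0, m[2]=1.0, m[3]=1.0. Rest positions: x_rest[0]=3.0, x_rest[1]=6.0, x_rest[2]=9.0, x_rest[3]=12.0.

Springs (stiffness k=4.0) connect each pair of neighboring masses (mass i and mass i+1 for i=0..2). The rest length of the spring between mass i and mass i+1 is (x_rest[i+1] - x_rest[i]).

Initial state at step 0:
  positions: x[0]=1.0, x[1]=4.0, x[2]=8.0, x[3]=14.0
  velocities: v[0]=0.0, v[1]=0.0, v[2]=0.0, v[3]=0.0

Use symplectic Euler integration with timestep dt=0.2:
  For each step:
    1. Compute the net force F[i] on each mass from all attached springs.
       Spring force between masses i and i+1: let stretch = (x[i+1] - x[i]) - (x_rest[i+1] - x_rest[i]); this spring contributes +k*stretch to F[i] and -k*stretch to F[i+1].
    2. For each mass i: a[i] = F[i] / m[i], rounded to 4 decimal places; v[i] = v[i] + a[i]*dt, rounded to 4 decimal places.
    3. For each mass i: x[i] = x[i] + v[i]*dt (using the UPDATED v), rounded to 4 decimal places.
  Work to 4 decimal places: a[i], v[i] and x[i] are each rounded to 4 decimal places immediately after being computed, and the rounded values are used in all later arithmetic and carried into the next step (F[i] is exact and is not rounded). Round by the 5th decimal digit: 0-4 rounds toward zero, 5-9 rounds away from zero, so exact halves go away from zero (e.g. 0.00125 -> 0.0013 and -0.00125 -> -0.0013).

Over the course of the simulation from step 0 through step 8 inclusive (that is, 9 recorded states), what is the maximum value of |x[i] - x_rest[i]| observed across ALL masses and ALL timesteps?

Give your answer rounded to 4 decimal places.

Answer: 2.2371

Derivation:
Step 0: x=[1.0000 4.0000 8.0000 14.0000] v=[0.0000 0.0000 0.0000 0.0000]
Step 1: x=[1.0000 4.1600 8.3200 13.5200] v=[0.0000 0.8000 1.6000 -2.4000]
Step 2: x=[1.0256 4.4800 8.8064 12.6880] v=[0.1280 1.6000 2.4320 -4.1600]
Step 3: x=[1.1239 4.9395 9.2216 11.7149] v=[0.4915 2.2976 2.0762 -4.8653]
Step 4: x=[1.3527 5.4737 9.3506 10.8229] v=[1.1440 2.6708 0.6452 -4.4599]
Step 5: x=[1.7609 5.9688 9.0949 10.1754] v=[2.0408 2.4755 -1.2785 -3.2377]
Step 6: x=[2.3623 6.2908 8.5119 9.8350] v=[3.0071 1.6101 -2.9150 -1.7021]
Step 7: x=[3.1123 6.3396 7.7852 9.7629] v=[3.7499 0.2442 -3.6334 -0.3606]
Step 8: x=[3.8986 6.1034 7.1437 9.8543] v=[3.9317 -1.1812 -3.2077 0.4572]
Max displacement = 2.2371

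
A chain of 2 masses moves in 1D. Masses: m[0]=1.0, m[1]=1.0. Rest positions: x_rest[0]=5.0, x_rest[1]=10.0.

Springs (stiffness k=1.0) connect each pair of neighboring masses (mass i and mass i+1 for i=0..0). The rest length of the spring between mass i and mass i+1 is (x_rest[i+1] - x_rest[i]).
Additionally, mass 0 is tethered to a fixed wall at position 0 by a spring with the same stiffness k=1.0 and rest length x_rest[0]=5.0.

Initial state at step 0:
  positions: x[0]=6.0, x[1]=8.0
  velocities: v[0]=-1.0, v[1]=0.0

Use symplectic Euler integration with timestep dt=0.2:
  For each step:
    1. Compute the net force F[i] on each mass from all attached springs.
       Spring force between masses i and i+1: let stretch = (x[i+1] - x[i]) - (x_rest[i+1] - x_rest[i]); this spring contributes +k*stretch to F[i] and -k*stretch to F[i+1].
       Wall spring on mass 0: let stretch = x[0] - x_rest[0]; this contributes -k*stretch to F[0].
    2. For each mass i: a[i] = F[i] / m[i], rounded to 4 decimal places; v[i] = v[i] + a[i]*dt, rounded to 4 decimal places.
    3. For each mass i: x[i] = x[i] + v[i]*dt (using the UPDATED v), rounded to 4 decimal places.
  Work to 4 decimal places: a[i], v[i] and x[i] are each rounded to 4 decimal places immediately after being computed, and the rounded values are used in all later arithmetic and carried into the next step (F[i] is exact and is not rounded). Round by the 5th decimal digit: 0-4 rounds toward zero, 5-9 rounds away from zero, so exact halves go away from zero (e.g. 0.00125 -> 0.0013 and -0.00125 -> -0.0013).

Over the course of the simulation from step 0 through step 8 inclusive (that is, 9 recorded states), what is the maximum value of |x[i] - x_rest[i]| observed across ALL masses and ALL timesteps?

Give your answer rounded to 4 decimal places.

Step 0: x=[6.0000 8.0000] v=[-1.0000 0.0000]
Step 1: x=[5.6400 8.1200] v=[-1.8000 0.6000]
Step 2: x=[5.1536 8.3408] v=[-2.4320 1.1040]
Step 3: x=[4.5885 8.6341] v=[-2.8253 1.4666]
Step 4: x=[4.0017 8.9656] v=[-2.9339 1.6575]
Step 5: x=[3.4534 9.2985] v=[-2.7415 1.6647]
Step 6: x=[3.0008 9.5976] v=[-2.2632 1.4957]
Step 7: x=[2.6920 9.8329] v=[-1.5440 1.1763]
Step 8: x=[2.5612 9.9825] v=[-0.6542 0.7481]
Max displacement = 2.4388

Answer: 2.4388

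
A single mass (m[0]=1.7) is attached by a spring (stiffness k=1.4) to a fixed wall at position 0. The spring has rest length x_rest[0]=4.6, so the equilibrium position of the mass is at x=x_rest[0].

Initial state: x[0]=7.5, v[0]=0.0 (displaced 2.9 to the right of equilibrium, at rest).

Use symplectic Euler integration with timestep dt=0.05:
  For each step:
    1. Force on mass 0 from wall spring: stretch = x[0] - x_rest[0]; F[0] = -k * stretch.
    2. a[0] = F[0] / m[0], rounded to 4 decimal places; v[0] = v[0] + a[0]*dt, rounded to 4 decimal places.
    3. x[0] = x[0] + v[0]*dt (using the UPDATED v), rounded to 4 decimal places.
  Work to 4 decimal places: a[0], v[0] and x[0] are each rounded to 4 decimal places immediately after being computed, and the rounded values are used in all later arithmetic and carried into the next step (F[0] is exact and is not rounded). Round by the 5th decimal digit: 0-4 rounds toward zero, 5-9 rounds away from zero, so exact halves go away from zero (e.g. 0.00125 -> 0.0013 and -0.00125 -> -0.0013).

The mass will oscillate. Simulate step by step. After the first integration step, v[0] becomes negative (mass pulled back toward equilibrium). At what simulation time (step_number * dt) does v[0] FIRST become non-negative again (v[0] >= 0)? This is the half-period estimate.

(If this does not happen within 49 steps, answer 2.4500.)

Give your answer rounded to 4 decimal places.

Step 0: x=[7.5000] v=[0.0000]
Step 1: x=[7.4940] v=[-0.1194]
Step 2: x=[7.4821] v=[-0.2386]
Step 3: x=[7.4642] v=[-0.3573]
Step 4: x=[7.4404] v=[-0.4752]
Step 5: x=[7.4108] v=[-0.5922]
Step 6: x=[7.3754] v=[-0.7079]
Step 7: x=[7.3343] v=[-0.8222]
Step 8: x=[7.2876] v=[-0.9348]
Step 9: x=[7.2353] v=[-1.0455]
Step 10: x=[7.1776] v=[-1.1540]
Step 11: x=[7.1146] v=[-1.2601]
Step 12: x=[7.0464] v=[-1.3636]
Step 13: x=[6.9732] v=[-1.4643]
Step 14: x=[6.8951] v=[-1.5620]
Step 15: x=[6.8123] v=[-1.6565]
Step 16: x=[6.7249] v=[-1.7476]
Step 17: x=[6.6331] v=[-1.8351]
Step 18: x=[6.5372] v=[-1.9188]
Step 19: x=[6.4373] v=[-1.9986]
Step 20: x=[6.3336] v=[-2.0743]
Step 21: x=[6.2263] v=[-2.1457]
Step 22: x=[6.1157] v=[-2.2127]
Step 23: x=[6.0019] v=[-2.2751]
Step 24: x=[5.8853] v=[-2.3328]
Step 25: x=[5.7660] v=[-2.3857]
Step 26: x=[5.6443] v=[-2.4337]
Step 27: x=[5.5205] v=[-2.4767]
Step 28: x=[5.3948] v=[-2.5146]
Step 29: x=[5.2674] v=[-2.5473]
Step 30: x=[5.1387] v=[-2.5748]
Step 31: x=[5.0089] v=[-2.5970]
Step 32: x=[4.8782] v=[-2.6138]
Step 33: x=[4.7469] v=[-2.6253]
Step 34: x=[4.6153] v=[-2.6314]
Step 35: x=[4.4837] v=[-2.6320]
Step 36: x=[4.3523] v=[-2.6272]
Step 37: x=[4.2215] v=[-2.6170]
Step 38: x=[4.0914] v=[-2.6014]
Step 39: x=[3.9624] v=[-2.5805]
Step 40: x=[3.8347] v=[-2.5542]
Step 41: x=[3.7086] v=[-2.5227]
Step 42: x=[3.5843] v=[-2.4860]
Step 43: x=[3.4621] v=[-2.4442]
Step 44: x=[3.3422] v=[-2.3973]
Step 45: x=[3.2249] v=[-2.3455]
Step 46: x=[3.1105] v=[-2.2889]
Step 47: x=[2.9991] v=[-2.2276]
Step 48: x=[2.8910] v=[-2.1617]
Step 49: x=[2.7864] v=[-2.0913]
v[0] did not become non-negative within 49 steps; using fallback time=2.4500

Answer: 2.4500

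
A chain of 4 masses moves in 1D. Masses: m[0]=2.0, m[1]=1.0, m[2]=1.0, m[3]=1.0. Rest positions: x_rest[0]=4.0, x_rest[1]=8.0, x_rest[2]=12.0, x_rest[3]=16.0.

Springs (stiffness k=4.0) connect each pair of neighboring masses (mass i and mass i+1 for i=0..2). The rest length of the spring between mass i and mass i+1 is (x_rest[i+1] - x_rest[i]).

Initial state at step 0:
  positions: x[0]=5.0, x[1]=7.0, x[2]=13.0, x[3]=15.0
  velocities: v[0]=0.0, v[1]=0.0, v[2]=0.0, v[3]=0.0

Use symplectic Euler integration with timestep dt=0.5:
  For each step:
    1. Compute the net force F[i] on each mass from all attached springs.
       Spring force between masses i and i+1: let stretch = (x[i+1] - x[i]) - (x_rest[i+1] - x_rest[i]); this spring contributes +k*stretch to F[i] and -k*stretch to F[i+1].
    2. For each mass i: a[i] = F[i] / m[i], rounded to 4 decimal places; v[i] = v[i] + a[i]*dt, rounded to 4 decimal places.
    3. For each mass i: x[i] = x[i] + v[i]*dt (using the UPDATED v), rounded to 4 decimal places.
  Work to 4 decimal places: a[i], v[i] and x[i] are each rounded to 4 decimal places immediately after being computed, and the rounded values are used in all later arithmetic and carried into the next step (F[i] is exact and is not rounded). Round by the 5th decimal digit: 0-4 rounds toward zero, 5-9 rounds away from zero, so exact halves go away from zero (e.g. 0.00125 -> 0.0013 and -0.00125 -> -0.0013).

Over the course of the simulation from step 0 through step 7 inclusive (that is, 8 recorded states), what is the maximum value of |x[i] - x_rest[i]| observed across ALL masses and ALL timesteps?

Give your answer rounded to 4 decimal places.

Step 0: x=[5.0000 7.0000 13.0000 15.0000] v=[0.0000 0.0000 0.0000 0.0000]
Step 1: x=[4.0000 11.0000 9.0000 17.0000] v=[-2.0000 8.0000 -8.0000 4.0000]
Step 2: x=[4.5000 6.0000 15.0000 15.0000] v=[1.0000 -10.0000 12.0000 -4.0000]
Step 3: x=[3.7500 8.5000 12.0000 17.0000] v=[-1.5000 5.0000 -6.0000 4.0000]
Step 4: x=[3.3750 9.7500 10.5000 18.0000] v=[-0.7500 2.5000 -3.0000 2.0000]
Step 5: x=[4.1875 5.3750 15.7500 15.5000] v=[1.6250 -8.7500 10.5000 -5.0000]
Step 6: x=[3.5938 10.1875 10.3750 17.2500] v=[-1.1875 9.6250 -10.7500 3.5000]
Step 7: x=[4.2969 8.5938 11.6875 16.1250] v=[1.4062 -3.1874 2.6250 -2.2500]
Max displacement = 3.7500

Answer: 3.7500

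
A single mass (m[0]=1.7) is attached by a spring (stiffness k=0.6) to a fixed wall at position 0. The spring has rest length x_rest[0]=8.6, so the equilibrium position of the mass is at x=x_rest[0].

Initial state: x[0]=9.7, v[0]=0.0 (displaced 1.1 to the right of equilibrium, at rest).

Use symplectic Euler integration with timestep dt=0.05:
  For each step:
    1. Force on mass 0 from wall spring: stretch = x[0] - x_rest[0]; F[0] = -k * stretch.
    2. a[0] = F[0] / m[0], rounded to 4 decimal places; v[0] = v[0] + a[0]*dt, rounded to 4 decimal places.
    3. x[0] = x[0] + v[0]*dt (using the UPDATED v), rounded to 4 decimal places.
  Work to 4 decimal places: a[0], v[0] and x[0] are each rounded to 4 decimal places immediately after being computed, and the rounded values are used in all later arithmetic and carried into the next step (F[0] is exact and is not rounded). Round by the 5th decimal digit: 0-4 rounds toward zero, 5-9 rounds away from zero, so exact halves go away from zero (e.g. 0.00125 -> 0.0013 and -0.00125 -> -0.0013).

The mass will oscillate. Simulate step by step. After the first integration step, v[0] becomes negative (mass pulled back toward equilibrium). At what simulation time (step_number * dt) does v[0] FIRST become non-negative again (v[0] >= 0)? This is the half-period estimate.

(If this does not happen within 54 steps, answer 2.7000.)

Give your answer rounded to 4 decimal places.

Answer: 2.7000

Derivation:
Step 0: x=[9.7000] v=[0.0000]
Step 1: x=[9.6990] v=[-0.0194]
Step 2: x=[9.6971] v=[-0.0388]
Step 3: x=[9.6942] v=[-0.0582]
Step 4: x=[9.6903] v=[-0.0775]
Step 5: x=[9.6855] v=[-0.0967]
Step 6: x=[9.6797] v=[-0.1159]
Step 7: x=[9.6730] v=[-0.1350]
Step 8: x=[9.6653] v=[-0.1539]
Step 9: x=[9.6567] v=[-0.1727]
Step 10: x=[9.6471] v=[-0.1914]
Step 11: x=[9.6366] v=[-0.2099]
Step 12: x=[9.6252] v=[-0.2282]
Step 13: x=[9.6129] v=[-0.2463]
Step 14: x=[9.5997] v=[-0.2642]
Step 15: x=[9.5856] v=[-0.2818]
Step 16: x=[9.5706] v=[-0.2992]
Step 17: x=[9.5548] v=[-0.3163]
Step 18: x=[9.5381] v=[-0.3332]
Step 19: x=[9.5206] v=[-0.3498]
Step 20: x=[9.5023] v=[-0.3660]
Step 21: x=[9.4832] v=[-0.3819]
Step 22: x=[9.4633] v=[-0.3975]
Step 23: x=[9.4427] v=[-0.4127]
Step 24: x=[9.4213] v=[-0.4276]
Step 25: x=[9.3992] v=[-0.4421]
Step 26: x=[9.3764] v=[-0.4562]
Step 27: x=[9.3529] v=[-0.4699]
Step 28: x=[9.3287] v=[-0.4832]
Step 29: x=[9.3039] v=[-0.4961]
Step 30: x=[9.2785] v=[-0.5085]
Step 31: x=[9.2525] v=[-0.5205]
Step 32: x=[9.2259] v=[-0.5320]
Step 33: x=[9.1988] v=[-0.5430]
Step 34: x=[9.1711] v=[-0.5536]
Step 35: x=[9.1429] v=[-0.5637]
Step 36: x=[9.1142] v=[-0.5733]
Step 37: x=[9.0851] v=[-0.5824]
Step 38: x=[9.0556] v=[-0.5910]
Step 39: x=[9.0257] v=[-0.5990]
Step 40: x=[8.9954] v=[-0.6065]
Step 41: x=[8.9647] v=[-0.6135]
Step 42: x=[8.9337] v=[-0.6199]
Step 43: x=[8.9024] v=[-0.6258]
Step 44: x=[8.8708] v=[-0.6311]
Step 45: x=[8.8390] v=[-0.6359]
Step 46: x=[8.8070] v=[-0.6401]
Step 47: x=[8.7748] v=[-0.6438]
Step 48: x=[8.7425] v=[-0.6469]
Step 49: x=[8.7100] v=[-0.6494]
Step 50: x=[8.6774] v=[-0.6513]
Step 51: x=[8.6448] v=[-0.6527]
Step 52: x=[8.6121] v=[-0.6535]
Step 53: x=[8.5794] v=[-0.6537]
Step 54: x=[8.5467] v=[-0.6533]
v[0] did not become non-negative within 54 steps; using fallback time=2.7000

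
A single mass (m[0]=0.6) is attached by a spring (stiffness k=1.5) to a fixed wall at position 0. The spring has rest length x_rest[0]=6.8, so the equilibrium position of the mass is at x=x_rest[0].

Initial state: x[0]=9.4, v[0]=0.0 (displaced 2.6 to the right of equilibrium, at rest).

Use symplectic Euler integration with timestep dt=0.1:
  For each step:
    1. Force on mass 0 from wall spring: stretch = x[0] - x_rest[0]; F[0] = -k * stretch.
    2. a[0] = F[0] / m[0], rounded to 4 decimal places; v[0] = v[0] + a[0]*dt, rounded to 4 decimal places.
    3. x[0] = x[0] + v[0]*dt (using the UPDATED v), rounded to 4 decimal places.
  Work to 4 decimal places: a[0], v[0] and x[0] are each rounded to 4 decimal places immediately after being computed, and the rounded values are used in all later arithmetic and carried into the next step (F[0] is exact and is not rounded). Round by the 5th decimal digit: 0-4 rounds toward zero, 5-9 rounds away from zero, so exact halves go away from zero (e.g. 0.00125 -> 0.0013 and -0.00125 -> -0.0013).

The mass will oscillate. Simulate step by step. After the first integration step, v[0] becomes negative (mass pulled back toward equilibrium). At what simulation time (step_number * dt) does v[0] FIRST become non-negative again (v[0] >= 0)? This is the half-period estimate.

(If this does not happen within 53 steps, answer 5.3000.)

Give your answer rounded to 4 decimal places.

Step 0: x=[9.4000] v=[0.0000]
Step 1: x=[9.3350] v=[-0.6500]
Step 2: x=[9.2066] v=[-1.2838]
Step 3: x=[9.0181] v=[-1.8855]
Step 4: x=[8.7741] v=[-2.4400]
Step 5: x=[8.4808] v=[-2.9335]
Step 6: x=[8.1454] v=[-3.3537]
Step 7: x=[7.7764] v=[-3.6901]
Step 8: x=[7.3830] v=[-3.9342]
Step 9: x=[6.9750] v=[-4.0800]
Step 10: x=[6.5626] v=[-4.1238]
Step 11: x=[6.1562] v=[-4.0645]
Step 12: x=[5.7658] v=[-3.9036]
Step 13: x=[5.4013] v=[-3.6451]
Step 14: x=[5.0718] v=[-3.2954]
Step 15: x=[4.7855] v=[-2.8634]
Step 16: x=[4.5495] v=[-2.3598]
Step 17: x=[4.3698] v=[-1.7972]
Step 18: x=[4.2508] v=[-1.1897]
Step 19: x=[4.1956] v=[-0.5524]
Step 20: x=[4.2055] v=[0.0987]
First v>=0 after going negative at step 20, time=2.0000

Answer: 2.0000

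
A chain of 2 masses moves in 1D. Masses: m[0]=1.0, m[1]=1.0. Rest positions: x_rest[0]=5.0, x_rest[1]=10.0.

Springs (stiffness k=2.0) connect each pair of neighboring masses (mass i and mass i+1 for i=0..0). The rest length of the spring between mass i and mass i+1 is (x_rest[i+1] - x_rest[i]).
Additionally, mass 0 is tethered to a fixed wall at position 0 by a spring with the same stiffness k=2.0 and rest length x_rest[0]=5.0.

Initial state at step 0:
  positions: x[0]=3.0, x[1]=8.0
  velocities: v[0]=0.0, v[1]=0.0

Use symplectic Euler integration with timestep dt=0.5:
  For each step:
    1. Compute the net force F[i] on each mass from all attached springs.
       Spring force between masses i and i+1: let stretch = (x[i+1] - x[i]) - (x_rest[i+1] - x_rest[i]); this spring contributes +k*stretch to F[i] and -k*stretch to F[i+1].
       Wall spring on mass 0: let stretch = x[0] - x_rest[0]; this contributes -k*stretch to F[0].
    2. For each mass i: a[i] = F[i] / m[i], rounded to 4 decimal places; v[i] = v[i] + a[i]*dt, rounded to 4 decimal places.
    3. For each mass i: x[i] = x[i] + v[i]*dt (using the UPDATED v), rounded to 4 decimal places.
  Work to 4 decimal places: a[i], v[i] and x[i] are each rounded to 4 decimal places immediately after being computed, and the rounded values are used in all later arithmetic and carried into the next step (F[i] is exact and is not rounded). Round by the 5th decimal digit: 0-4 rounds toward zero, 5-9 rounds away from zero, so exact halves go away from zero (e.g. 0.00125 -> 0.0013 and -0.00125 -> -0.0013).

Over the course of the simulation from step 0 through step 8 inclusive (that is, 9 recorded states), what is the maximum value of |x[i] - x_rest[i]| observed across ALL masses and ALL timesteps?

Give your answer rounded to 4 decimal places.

Step 0: x=[3.0000 8.0000] v=[0.0000 0.0000]
Step 1: x=[4.0000 8.0000] v=[2.0000 0.0000]
Step 2: x=[5.0000 8.5000] v=[2.0000 1.0000]
Step 3: x=[5.2500 9.7500] v=[0.5000 2.5000]
Step 4: x=[5.1250 11.2500] v=[-0.2500 3.0000]
Step 5: x=[5.5000 12.1875] v=[0.7500 1.8750]
Step 6: x=[6.4688 12.2813] v=[1.9375 0.1875]
Step 7: x=[7.1094 11.9688] v=[1.2812 -0.6250]
Step 8: x=[6.6250 11.7266] v=[-0.9688 -0.4844]
Max displacement = 2.2813

Answer: 2.2813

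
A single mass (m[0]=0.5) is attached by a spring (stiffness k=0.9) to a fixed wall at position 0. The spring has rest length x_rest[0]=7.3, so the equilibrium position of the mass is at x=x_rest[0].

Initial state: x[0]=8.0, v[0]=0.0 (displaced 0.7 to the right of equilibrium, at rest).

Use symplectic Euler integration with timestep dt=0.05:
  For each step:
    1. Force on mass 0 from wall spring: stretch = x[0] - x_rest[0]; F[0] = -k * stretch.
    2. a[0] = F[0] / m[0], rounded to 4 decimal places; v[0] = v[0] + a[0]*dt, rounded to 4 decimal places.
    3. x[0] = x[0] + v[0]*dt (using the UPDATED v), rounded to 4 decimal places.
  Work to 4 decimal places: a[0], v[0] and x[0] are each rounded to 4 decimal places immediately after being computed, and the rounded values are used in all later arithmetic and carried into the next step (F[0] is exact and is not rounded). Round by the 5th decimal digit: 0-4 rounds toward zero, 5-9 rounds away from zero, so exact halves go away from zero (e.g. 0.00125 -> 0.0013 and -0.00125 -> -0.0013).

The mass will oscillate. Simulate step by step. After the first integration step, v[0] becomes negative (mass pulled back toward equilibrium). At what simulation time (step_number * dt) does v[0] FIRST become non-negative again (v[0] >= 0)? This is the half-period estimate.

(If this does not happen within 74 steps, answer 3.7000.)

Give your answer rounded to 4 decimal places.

Step 0: x=[8.0000] v=[0.0000]
Step 1: x=[7.9969] v=[-0.0630]
Step 2: x=[7.9906] v=[-0.1257]
Step 3: x=[7.9812] v=[-0.1879]
Step 4: x=[7.9687] v=[-0.2492]
Step 5: x=[7.9532] v=[-0.3094]
Step 6: x=[7.9348] v=[-0.3682]
Step 7: x=[7.9135] v=[-0.4253]
Step 8: x=[7.8895] v=[-0.4805]
Step 9: x=[7.8628] v=[-0.5336]
Step 10: x=[7.8336] v=[-0.5843]
Step 11: x=[7.8020] v=[-0.6323]
Step 12: x=[7.7681] v=[-0.6775]
Step 13: x=[7.7321] v=[-0.7196]
Step 14: x=[7.6942] v=[-0.7585]
Step 15: x=[7.6545] v=[-0.7940]
Step 16: x=[7.6132] v=[-0.8259]
Step 17: x=[7.5705] v=[-0.8541]
Step 18: x=[7.5266] v=[-0.8784]
Step 19: x=[7.4817] v=[-0.8988]
Step 20: x=[7.4359] v=[-0.9152]
Step 21: x=[7.3895] v=[-0.9274]
Step 22: x=[7.3427] v=[-0.9355]
Step 23: x=[7.2957] v=[-0.9393]
Step 24: x=[7.2488] v=[-0.9389]
Step 25: x=[7.2021] v=[-0.9343]
Step 26: x=[7.1558] v=[-0.9255]
Step 27: x=[7.1102] v=[-0.9125]
Step 28: x=[7.0654] v=[-0.8954]
Step 29: x=[7.0217] v=[-0.8743]
Step 30: x=[6.9792] v=[-0.8493]
Step 31: x=[6.9382] v=[-0.8204]
Step 32: x=[6.8988] v=[-0.7878]
Step 33: x=[6.8612] v=[-0.7517]
Step 34: x=[6.8256] v=[-0.7122]
Step 35: x=[6.7921] v=[-0.6695]
Step 36: x=[6.7609] v=[-0.6238]
Step 37: x=[6.7321] v=[-0.5753]
Step 38: x=[6.7059] v=[-0.5242]
Step 39: x=[6.6824] v=[-0.4707]
Step 40: x=[6.6616] v=[-0.4151]
Step 41: x=[6.6437] v=[-0.3576]
Step 42: x=[6.6288] v=[-0.2985]
Step 43: x=[6.6169] v=[-0.2381]
Step 44: x=[6.6081] v=[-0.1766]
Step 45: x=[6.6024] v=[-0.1143]
Step 46: x=[6.5998] v=[-0.0515]
Step 47: x=[6.6004] v=[0.0115]
First v>=0 after going negative at step 47, time=2.3500

Answer: 2.3500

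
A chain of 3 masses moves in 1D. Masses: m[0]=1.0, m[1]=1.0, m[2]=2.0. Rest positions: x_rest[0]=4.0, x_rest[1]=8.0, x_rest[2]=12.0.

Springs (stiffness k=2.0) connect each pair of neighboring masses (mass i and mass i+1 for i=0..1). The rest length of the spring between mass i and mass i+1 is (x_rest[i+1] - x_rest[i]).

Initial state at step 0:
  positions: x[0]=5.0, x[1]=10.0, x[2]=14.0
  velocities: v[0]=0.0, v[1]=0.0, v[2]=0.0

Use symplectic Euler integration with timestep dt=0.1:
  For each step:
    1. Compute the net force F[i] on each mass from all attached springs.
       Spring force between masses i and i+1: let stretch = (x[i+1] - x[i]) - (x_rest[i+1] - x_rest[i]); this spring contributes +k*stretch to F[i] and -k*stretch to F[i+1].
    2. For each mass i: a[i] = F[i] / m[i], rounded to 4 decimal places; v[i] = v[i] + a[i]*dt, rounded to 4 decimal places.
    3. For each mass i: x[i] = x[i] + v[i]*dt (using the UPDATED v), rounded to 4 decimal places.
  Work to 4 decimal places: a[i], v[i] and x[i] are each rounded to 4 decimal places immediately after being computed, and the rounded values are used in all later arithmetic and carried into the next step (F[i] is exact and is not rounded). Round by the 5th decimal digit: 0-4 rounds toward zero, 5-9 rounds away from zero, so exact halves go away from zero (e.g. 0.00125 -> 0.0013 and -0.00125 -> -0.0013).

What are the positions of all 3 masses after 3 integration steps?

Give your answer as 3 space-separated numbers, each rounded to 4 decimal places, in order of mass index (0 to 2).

Answer: 5.1160 9.8859 13.9990

Derivation:
Step 0: x=[5.0000 10.0000 14.0000] v=[0.0000 0.0000 0.0000]
Step 1: x=[5.0200 9.9800 14.0000] v=[0.2000 -0.2000 0.0000]
Step 2: x=[5.0592 9.9412 13.9998] v=[0.3920 -0.3880 -0.0020]
Step 3: x=[5.1160 9.8859 13.9990] v=[0.5684 -0.5527 -0.0079]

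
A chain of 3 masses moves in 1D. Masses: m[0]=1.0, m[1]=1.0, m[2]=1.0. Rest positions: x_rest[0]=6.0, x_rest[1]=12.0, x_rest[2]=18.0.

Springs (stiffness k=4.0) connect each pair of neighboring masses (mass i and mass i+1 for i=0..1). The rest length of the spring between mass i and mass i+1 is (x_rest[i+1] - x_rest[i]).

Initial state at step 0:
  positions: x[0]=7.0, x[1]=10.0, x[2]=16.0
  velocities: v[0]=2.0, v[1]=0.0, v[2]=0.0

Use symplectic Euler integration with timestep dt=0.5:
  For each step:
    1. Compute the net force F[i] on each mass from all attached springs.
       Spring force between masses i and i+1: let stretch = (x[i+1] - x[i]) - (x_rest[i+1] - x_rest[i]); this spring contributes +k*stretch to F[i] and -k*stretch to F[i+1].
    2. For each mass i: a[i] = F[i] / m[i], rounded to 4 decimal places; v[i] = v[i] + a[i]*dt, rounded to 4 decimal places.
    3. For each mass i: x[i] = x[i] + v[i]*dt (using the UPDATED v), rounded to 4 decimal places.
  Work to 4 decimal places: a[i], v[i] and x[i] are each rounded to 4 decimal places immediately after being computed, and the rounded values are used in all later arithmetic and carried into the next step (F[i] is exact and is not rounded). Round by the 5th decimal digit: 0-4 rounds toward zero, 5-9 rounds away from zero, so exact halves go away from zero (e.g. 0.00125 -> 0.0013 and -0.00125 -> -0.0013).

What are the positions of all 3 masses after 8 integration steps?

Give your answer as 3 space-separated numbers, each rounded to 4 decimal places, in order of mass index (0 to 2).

Step 0: x=[7.0000 10.0000 16.0000] v=[2.0000 0.0000 0.0000]
Step 1: x=[5.0000 13.0000 16.0000] v=[-4.0000 6.0000 0.0000]
Step 2: x=[5.0000 11.0000 19.0000] v=[0.0000 -4.0000 6.0000]
Step 3: x=[5.0000 11.0000 20.0000] v=[0.0000 0.0000 2.0000]
Step 4: x=[5.0000 14.0000 18.0000] v=[0.0000 6.0000 -4.0000]
Step 5: x=[8.0000 12.0000 18.0000] v=[6.0000 -4.0000 0.0000]
Step 6: x=[9.0000 12.0000 18.0000] v=[2.0000 0.0000 0.0000]
Step 7: x=[7.0000 15.0000 18.0000] v=[-4.0000 6.0000 0.0000]
Step 8: x=[7.0000 13.0000 21.0000] v=[0.0000 -4.0000 6.0000]

Answer: 7.0000 13.0000 21.0000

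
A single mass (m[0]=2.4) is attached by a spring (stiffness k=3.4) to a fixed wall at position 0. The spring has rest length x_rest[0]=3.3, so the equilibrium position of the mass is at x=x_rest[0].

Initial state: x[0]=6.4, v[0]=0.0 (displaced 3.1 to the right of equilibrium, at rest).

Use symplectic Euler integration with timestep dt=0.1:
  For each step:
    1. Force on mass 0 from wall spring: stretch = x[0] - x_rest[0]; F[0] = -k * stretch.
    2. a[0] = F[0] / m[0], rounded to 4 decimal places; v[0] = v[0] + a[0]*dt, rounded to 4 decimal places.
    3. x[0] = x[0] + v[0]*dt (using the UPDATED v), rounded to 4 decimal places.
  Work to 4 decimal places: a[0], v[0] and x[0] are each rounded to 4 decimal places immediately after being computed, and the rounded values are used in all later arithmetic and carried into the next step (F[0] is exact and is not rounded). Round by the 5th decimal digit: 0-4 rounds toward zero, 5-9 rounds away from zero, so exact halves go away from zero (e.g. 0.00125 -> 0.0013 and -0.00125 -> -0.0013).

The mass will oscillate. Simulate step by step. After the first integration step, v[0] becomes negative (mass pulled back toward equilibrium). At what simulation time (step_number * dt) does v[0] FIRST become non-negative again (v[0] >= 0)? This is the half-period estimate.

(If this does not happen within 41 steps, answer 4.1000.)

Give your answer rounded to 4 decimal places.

Step 0: x=[6.4000] v=[0.0000]
Step 1: x=[6.3561] v=[-0.4392]
Step 2: x=[6.2689] v=[-0.8722]
Step 3: x=[6.1396] v=[-1.2928]
Step 4: x=[5.9701] v=[-1.6951]
Step 5: x=[5.7628] v=[-2.0734]
Step 6: x=[5.5206] v=[-2.4223]
Step 7: x=[5.2469] v=[-2.7369]
Step 8: x=[4.9456] v=[-3.0127]
Step 9: x=[4.6210] v=[-3.2458]
Step 10: x=[4.2777] v=[-3.4329]
Step 11: x=[3.9206] v=[-3.5714]
Step 12: x=[3.5547] v=[-3.6593]
Step 13: x=[3.1852] v=[-3.6954]
Step 14: x=[2.8173] v=[-3.6791]
Step 15: x=[2.4562] v=[-3.6107]
Step 16: x=[2.1071] v=[-3.4912]
Step 17: x=[1.7749] v=[-3.3222]
Step 18: x=[1.4643] v=[-3.1061]
Step 19: x=[1.1797] v=[-2.8460]
Step 20: x=[0.9251] v=[-2.5456]
Step 21: x=[0.7042] v=[-2.2092]
Step 22: x=[0.5201] v=[-1.8415]
Step 23: x=[0.3753] v=[-1.4477]
Step 24: x=[0.2720] v=[-1.0334]
Step 25: x=[0.2116] v=[-0.6044]
Step 26: x=[0.1949] v=[-0.1669]
Step 27: x=[0.2222] v=[0.2730]
First v>=0 after going negative at step 27, time=2.7000

Answer: 2.7000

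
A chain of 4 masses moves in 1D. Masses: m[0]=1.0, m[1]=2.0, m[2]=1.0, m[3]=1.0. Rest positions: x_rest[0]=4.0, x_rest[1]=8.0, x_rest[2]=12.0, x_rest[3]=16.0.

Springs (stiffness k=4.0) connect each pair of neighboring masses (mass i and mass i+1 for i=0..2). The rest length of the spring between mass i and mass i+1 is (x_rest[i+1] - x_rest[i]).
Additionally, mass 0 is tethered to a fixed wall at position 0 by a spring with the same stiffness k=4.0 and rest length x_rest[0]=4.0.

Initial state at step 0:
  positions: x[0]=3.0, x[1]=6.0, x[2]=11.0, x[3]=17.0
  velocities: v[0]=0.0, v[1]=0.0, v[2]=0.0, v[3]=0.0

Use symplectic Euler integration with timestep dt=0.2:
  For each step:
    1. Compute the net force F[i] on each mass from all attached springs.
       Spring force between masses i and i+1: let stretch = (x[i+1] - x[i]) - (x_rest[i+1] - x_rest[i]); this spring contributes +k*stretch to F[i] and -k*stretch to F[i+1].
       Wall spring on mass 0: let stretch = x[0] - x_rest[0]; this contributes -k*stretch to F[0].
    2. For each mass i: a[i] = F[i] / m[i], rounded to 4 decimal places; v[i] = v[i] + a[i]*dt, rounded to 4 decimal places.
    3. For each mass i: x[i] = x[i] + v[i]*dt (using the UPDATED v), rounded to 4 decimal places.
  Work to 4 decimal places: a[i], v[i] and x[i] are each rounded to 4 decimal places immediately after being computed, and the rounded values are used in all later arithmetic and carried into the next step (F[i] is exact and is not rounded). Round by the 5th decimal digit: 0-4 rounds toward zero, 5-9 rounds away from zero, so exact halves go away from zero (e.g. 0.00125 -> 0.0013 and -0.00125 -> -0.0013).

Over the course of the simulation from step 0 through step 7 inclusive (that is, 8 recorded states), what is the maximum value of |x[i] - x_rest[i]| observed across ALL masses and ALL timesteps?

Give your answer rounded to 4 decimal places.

Answer: 2.1176

Derivation:
Step 0: x=[3.0000 6.0000 11.0000 17.0000] v=[0.0000 0.0000 0.0000 0.0000]
Step 1: x=[3.0000 6.1600 11.1600 16.6800] v=[0.0000 0.8000 0.8000 -1.6000]
Step 2: x=[3.0256 6.4672 11.4032 16.1168] v=[0.1280 1.5360 1.2160 -2.8160]
Step 3: x=[3.1178 6.8940 11.6108 15.4394] v=[0.4608 2.1338 1.0381 -3.3869]
Step 4: x=[3.3153 7.3960 11.6763 14.7894] v=[0.9875 2.5100 0.3275 -3.2498]
Step 5: x=[3.6353 7.9140 11.5550 14.2813] v=[1.5998 2.5898 -0.6063 -2.5403]
Step 6: x=[4.0582 8.3809 11.2874 13.9770] v=[2.1145 2.3347 -1.3381 -1.5213]
Step 7: x=[4.5234 8.7345 10.9851 13.8824] v=[2.3261 1.7682 -1.5116 -0.4730]
Max displacement = 2.1176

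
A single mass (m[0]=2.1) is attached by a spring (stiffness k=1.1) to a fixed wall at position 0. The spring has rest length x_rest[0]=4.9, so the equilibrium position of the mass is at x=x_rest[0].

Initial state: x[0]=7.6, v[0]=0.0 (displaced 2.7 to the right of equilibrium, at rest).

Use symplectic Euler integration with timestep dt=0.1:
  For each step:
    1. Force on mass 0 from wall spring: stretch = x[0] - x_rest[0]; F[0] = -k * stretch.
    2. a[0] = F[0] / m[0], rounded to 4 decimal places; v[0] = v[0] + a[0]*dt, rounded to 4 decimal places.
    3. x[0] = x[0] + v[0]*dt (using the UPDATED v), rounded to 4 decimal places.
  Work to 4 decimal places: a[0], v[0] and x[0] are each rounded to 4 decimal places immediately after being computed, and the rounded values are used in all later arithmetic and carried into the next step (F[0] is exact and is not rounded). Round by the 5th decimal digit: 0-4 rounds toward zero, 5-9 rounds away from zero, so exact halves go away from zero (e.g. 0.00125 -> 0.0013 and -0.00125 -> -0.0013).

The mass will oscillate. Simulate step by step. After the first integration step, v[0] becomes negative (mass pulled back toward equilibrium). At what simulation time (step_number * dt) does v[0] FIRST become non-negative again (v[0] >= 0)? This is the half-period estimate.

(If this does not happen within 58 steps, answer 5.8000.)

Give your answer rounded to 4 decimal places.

Answer: 4.4000

Derivation:
Step 0: x=[7.6000] v=[0.0000]
Step 1: x=[7.5859] v=[-0.1414]
Step 2: x=[7.5577] v=[-0.2821]
Step 3: x=[7.5156] v=[-0.4213]
Step 4: x=[7.4598] v=[-0.5583]
Step 5: x=[7.3906] v=[-0.6924]
Step 6: x=[7.3083] v=[-0.8229]
Step 7: x=[7.2134] v=[-0.9491]
Step 8: x=[7.1064] v=[-1.0703]
Step 9: x=[6.9878] v=[-1.1859]
Step 10: x=[6.8583] v=[-1.2953]
Step 11: x=[6.7185] v=[-1.3979]
Step 12: x=[6.5692] v=[-1.4932]
Step 13: x=[6.4111] v=[-1.5806]
Step 14: x=[6.2451] v=[-1.6598]
Step 15: x=[6.0721] v=[-1.7303]
Step 16: x=[5.8929] v=[-1.7917]
Step 17: x=[5.7085] v=[-1.8437]
Step 18: x=[5.5199] v=[-1.8861]
Step 19: x=[5.3280] v=[-1.9186]
Step 20: x=[5.1339] v=[-1.9410]
Step 21: x=[4.9386] v=[-1.9533]
Step 22: x=[4.7431] v=[-1.9553]
Step 23: x=[4.5484] v=[-1.9471]
Step 24: x=[4.3555] v=[-1.9287]
Step 25: x=[4.1655] v=[-1.9002]
Step 26: x=[3.9793] v=[-1.8617]
Step 27: x=[3.7980] v=[-1.8135]
Step 28: x=[3.6224] v=[-1.7558]
Step 29: x=[3.4535] v=[-1.6889]
Step 30: x=[3.2922] v=[-1.6131]
Step 31: x=[3.1393] v=[-1.5289]
Step 32: x=[2.9956] v=[-1.4367]
Step 33: x=[2.8619] v=[-1.3370]
Step 34: x=[2.7389] v=[-1.2302]
Step 35: x=[2.6272] v=[-1.1170]
Step 36: x=[2.5274] v=[-0.9980]
Step 37: x=[2.4400] v=[-0.8737]
Step 38: x=[2.3655] v=[-0.7448]
Step 39: x=[2.3043] v=[-0.6120]
Step 40: x=[2.2567] v=[-0.4760]
Step 41: x=[2.2230] v=[-0.3375]
Step 42: x=[2.2033] v=[-0.1973]
Step 43: x=[2.1977] v=[-0.0560]
Step 44: x=[2.2063] v=[0.0856]
First v>=0 after going negative at step 44, time=4.4000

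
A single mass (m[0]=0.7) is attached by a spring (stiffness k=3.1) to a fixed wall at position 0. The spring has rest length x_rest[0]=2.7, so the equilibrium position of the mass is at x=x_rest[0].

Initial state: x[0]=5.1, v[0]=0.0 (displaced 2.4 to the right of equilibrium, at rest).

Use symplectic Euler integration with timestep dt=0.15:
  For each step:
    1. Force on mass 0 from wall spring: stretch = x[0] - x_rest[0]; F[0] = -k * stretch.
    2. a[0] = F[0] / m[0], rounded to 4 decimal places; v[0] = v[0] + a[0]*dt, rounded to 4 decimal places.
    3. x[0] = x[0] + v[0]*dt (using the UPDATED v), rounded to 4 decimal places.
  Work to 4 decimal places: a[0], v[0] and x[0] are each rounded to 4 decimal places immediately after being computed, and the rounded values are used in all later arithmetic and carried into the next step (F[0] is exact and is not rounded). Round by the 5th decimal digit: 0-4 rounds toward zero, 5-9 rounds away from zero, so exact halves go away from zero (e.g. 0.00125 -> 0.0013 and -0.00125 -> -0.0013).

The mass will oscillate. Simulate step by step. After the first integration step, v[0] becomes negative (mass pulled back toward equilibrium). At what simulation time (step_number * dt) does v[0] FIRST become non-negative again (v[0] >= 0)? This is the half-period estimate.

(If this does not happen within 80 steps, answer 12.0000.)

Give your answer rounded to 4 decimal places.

Step 0: x=[5.1000] v=[0.0000]
Step 1: x=[4.8609] v=[-1.5943]
Step 2: x=[4.4064] v=[-3.0298]
Step 3: x=[3.7819] v=[-4.1633]
Step 4: x=[3.0496] v=[-4.8820]
Step 5: x=[2.2825] v=[-5.1142]
Step 6: x=[1.5570] v=[-4.8369]
Step 7: x=[0.9454] v=[-4.0776]
Step 8: x=[0.5086] v=[-2.9120]
Step 9: x=[0.2902] v=[-1.4563]
Step 10: x=[0.3119] v=[0.1445]
First v>=0 after going negative at step 10, time=1.5000

Answer: 1.5000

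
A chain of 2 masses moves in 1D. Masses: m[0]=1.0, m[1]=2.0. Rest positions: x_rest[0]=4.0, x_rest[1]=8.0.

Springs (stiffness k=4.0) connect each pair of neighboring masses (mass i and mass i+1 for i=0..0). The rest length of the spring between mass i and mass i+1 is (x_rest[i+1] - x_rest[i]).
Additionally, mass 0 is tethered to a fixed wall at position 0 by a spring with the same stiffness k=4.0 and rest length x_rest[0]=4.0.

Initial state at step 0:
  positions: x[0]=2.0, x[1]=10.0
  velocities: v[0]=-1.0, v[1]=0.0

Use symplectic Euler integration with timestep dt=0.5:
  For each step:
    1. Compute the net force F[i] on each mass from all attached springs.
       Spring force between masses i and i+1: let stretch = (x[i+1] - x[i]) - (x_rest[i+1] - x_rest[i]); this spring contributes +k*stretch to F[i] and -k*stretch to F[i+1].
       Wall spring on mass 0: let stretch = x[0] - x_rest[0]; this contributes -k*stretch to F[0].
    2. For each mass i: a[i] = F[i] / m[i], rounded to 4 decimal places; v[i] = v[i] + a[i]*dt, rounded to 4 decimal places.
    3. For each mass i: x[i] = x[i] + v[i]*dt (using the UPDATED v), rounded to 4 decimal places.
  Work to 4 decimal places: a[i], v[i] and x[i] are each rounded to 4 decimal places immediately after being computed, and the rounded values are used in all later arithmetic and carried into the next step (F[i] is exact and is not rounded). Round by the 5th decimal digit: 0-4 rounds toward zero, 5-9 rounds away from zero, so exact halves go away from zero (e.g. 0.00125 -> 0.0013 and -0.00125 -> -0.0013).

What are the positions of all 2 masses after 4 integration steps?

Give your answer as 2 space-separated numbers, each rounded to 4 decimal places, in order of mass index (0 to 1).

Step 0: x=[2.0000 10.0000] v=[-1.0000 0.0000]
Step 1: x=[7.5000 8.0000] v=[11.0000 -4.0000]
Step 2: x=[6.0000 7.7500] v=[-3.0000 -0.5000]
Step 3: x=[0.2500 8.6250] v=[-11.5000 1.7500]
Step 4: x=[2.6250 7.3125] v=[4.7500 -2.6250]

Answer: 2.6250 7.3125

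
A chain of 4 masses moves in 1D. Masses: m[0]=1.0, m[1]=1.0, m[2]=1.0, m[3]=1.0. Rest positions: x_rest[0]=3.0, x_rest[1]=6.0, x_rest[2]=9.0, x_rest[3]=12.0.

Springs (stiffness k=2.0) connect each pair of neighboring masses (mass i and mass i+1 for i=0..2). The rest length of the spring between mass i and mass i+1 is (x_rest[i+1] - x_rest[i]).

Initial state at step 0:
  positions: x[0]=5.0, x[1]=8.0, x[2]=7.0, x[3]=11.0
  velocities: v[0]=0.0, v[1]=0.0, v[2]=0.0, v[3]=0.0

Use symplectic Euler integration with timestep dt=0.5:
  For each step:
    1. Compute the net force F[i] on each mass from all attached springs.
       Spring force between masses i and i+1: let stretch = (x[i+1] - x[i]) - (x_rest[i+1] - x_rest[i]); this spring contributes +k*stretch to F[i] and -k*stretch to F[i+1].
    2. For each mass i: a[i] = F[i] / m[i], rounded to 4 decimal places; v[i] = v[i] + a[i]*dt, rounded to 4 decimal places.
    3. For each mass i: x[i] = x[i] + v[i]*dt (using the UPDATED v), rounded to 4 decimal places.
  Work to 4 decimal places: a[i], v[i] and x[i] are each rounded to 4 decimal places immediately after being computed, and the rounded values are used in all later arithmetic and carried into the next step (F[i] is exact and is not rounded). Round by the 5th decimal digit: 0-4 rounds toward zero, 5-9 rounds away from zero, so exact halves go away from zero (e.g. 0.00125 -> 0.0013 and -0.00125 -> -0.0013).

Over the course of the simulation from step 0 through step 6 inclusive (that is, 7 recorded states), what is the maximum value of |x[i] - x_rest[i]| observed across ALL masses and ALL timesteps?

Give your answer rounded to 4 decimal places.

Step 0: x=[5.0000 8.0000 7.0000 11.0000] v=[0.0000 0.0000 0.0000 0.0000]
Step 1: x=[5.0000 6.0000 9.5000 10.5000] v=[0.0000 -4.0000 5.0000 -1.0000]
Step 2: x=[4.0000 5.2500 10.7500 11.0000] v=[-2.0000 -1.5000 2.5000 1.0000]
Step 3: x=[2.1250 6.6250 9.3750 12.8750] v=[-3.7500 2.7500 -2.7500 3.7500]
Step 4: x=[1.0000 7.1250 8.3750 14.5000] v=[-2.2500 1.0000 -2.0000 3.2500]
Step 5: x=[1.4375 5.1875 9.8125 14.5625] v=[0.8750 -3.8750 2.8750 0.1250]
Step 6: x=[2.2500 3.6875 11.3125 13.7500] v=[1.6250 -3.0000 3.0000 -1.6250]
Max displacement = 2.5625

Answer: 2.5625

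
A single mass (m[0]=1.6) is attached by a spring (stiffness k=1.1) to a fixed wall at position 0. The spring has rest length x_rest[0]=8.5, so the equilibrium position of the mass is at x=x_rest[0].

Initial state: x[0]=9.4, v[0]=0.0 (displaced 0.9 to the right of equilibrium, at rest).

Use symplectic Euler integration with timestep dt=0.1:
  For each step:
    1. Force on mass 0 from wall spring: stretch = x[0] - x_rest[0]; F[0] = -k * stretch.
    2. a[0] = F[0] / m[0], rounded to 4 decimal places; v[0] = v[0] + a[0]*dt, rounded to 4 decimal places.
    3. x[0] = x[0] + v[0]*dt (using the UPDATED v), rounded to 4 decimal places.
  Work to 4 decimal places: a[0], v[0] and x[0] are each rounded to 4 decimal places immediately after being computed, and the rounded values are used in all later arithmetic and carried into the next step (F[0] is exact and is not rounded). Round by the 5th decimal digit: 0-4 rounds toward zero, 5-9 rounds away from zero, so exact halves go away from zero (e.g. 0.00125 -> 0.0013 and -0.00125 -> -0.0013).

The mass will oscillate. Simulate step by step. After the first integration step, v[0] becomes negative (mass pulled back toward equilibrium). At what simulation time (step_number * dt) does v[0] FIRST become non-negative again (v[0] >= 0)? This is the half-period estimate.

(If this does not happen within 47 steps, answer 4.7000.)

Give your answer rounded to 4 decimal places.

Step 0: x=[9.4000] v=[0.0000]
Step 1: x=[9.3938] v=[-0.0619]
Step 2: x=[9.3815] v=[-0.1234]
Step 3: x=[9.3631] v=[-0.1840]
Step 4: x=[9.3388] v=[-0.2433]
Step 5: x=[9.3087] v=[-0.3010]
Step 6: x=[9.2730] v=[-0.3566]
Step 7: x=[9.2320] v=[-0.4097]
Step 8: x=[9.1860] v=[-0.4600]
Step 9: x=[9.1353] v=[-0.5072]
Step 10: x=[9.0802] v=[-0.5509]
Step 11: x=[9.0211] v=[-0.5908]
Step 12: x=[8.9584] v=[-0.6266]
Step 13: x=[8.8926] v=[-0.6581]
Step 14: x=[8.8241] v=[-0.6851]
Step 15: x=[8.7534] v=[-0.7074]
Step 16: x=[8.6809] v=[-0.7248]
Step 17: x=[8.6072] v=[-0.7372]
Step 18: x=[8.5327] v=[-0.7446]
Step 19: x=[8.4580] v=[-0.7469]
Step 20: x=[8.3836] v=[-0.7440]
Step 21: x=[8.3100] v=[-0.7360]
Step 22: x=[8.2377] v=[-0.7229]
Step 23: x=[8.1672] v=[-0.7049]
Step 24: x=[8.0990] v=[-0.6820]
Step 25: x=[8.0336] v=[-0.6544]
Step 26: x=[7.9714] v=[-0.6223]
Step 27: x=[7.9128] v=[-0.5860]
Step 28: x=[7.8582] v=[-0.5456]
Step 29: x=[7.8081] v=[-0.5015]
Step 30: x=[7.7627] v=[-0.4539]
Step 31: x=[7.7224] v=[-0.4032]
Step 32: x=[7.6874] v=[-0.3497]
Step 33: x=[7.6580] v=[-0.2938]
Step 34: x=[7.6344] v=[-0.2359]
Step 35: x=[7.6168] v=[-0.1764]
Step 36: x=[7.6052] v=[-0.1157]
Step 37: x=[7.5998] v=[-0.0542]
Step 38: x=[7.6006] v=[0.0077]
First v>=0 after going negative at step 38, time=3.8000

Answer: 3.8000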